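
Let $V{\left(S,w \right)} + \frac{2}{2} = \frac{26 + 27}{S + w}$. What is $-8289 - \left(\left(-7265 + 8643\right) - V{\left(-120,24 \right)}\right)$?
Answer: $- \frac{928181}{96} \approx -9668.5$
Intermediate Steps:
$V{\left(S,w \right)} = -1 + \frac{53}{S + w}$ ($V{\left(S,w \right)} = -1 + \frac{26 + 27}{S + w} = -1 + \frac{53}{S + w}$)
$-8289 - \left(\left(-7265 + 8643\right) - V{\left(-120,24 \right)}\right) = -8289 - \left(\left(-7265 + 8643\right) - \frac{53 - -120 - 24}{-120 + 24}\right) = -8289 - \left(1378 - \frac{53 + 120 - 24}{-96}\right) = -8289 - \left(1378 - \left(- \frac{1}{96}\right) 149\right) = -8289 - \left(1378 - - \frac{149}{96}\right) = -8289 - \left(1378 + \frac{149}{96}\right) = -8289 - \frac{132437}{96} = - \frac{928181}{96}$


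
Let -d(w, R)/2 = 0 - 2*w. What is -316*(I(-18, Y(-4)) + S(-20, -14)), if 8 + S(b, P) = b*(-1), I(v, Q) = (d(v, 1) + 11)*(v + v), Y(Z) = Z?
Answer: -697728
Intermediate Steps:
d(w, R) = 4*w (d(w, R) = -2*(0 - 2*w) = -(-4)*w = 4*w)
I(v, Q) = 2*v*(11 + 4*v) (I(v, Q) = (4*v + 11)*(v + v) = (11 + 4*v)*(2*v) = 2*v*(11 + 4*v))
S(b, P) = -8 - b (S(b, P) = -8 + b*(-1) = -8 - b)
-316*(I(-18, Y(-4)) + S(-20, -14)) = -316*(2*(-18)*(11 + 4*(-18)) + (-8 - 1*(-20))) = -316*(2*(-18)*(11 - 72) + (-8 + 20)) = -316*(2*(-18)*(-61) + 12) = -316*(2196 + 12) = -316*2208 = -697728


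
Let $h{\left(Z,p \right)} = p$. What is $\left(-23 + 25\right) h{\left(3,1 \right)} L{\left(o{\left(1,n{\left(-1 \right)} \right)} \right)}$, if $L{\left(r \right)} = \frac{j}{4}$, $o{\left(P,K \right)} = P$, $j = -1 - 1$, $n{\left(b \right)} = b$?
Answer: $-1$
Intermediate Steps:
$j = -2$ ($j = -1 - 1 = -2$)
$L{\left(r \right)} = - \frac{1}{2}$ ($L{\left(r \right)} = - \frac{2}{4} = \left(-2\right) \frac{1}{4} = - \frac{1}{2}$)
$\left(-23 + 25\right) h{\left(3,1 \right)} L{\left(o{\left(1,n{\left(-1 \right)} \right)} \right)} = \left(-23 + 25\right) 1 \left(- \frac{1}{2}\right) = 2 \left(- \frac{1}{2}\right) = -1$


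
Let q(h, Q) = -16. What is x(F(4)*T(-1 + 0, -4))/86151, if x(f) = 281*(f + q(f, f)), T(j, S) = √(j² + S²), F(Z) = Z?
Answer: -4496/86151 + 1124*√17/86151 ≈ 0.0016061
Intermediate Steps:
T(j, S) = √(S² + j²)
x(f) = -4496 + 281*f (x(f) = 281*(f - 16) = 281*(-16 + f) = -4496 + 281*f)
x(F(4)*T(-1 + 0, -4))/86151 = (-4496 + 281*(4*√((-4)² + (-1 + 0)²)))/86151 = (-4496 + 281*(4*√(16 + (-1)²)))*(1/86151) = (-4496 + 281*(4*√(16 + 1)))*(1/86151) = (-4496 + 281*(4*√17))*(1/86151) = (-4496 + 1124*√17)*(1/86151) = -4496/86151 + 1124*√17/86151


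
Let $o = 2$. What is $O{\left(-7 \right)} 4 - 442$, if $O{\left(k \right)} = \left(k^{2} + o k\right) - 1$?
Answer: $-306$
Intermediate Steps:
$O{\left(k \right)} = -1 + k^{2} + 2 k$ ($O{\left(k \right)} = \left(k^{2} + 2 k\right) - 1 = -1 + k^{2} + 2 k$)
$O{\left(-7 \right)} 4 - 442 = \left(-1 + \left(-7\right)^{2} + 2 \left(-7\right)\right) 4 - 442 = \left(-1 + 49 - 14\right) 4 - 442 = 34 \cdot 4 - 442 = 136 - 442 = -306$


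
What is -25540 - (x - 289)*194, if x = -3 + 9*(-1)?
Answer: 32854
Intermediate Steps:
x = -12 (x = -3 - 9 = -12)
-25540 - (x - 289)*194 = -25540 - (-12 - 289)*194 = -25540 - (-301)*194 = -25540 - 1*(-58394) = -25540 + 58394 = 32854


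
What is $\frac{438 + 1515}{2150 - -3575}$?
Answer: $\frac{1953}{5725} \approx 0.34114$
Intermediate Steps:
$\frac{438 + 1515}{2150 - -3575} = \frac{1953}{2150 + 3575} = \frac{1953}{5725}$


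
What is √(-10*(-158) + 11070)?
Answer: 5*√506 ≈ 112.47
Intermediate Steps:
√(-10*(-158) + 11070) = √(1580 + 11070) = √12650 = 5*√506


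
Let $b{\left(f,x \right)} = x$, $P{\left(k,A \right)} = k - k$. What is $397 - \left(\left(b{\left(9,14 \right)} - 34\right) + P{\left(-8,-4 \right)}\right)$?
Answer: $417$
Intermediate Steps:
$P{\left(k,A \right)} = 0$
$397 - \left(\left(b{\left(9,14 \right)} - 34\right) + P{\left(-8,-4 \right)}\right) = 397 - \left(\left(14 - 34\right) + 0\right) = 397 - \left(-20 + 0\right) = 397 - -20 = 397 + 20 = 417$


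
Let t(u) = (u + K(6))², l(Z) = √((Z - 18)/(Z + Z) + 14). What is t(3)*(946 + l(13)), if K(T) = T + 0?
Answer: 76626 + 81*√9334/26 ≈ 76927.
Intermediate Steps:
K(T) = T
l(Z) = √(14 + (-18 + Z)/(2*Z)) (l(Z) = √((-18 + Z)/((2*Z)) + 14) = √((-18 + Z)*(1/(2*Z)) + 14) = √((-18 + Z)/(2*Z) + 14) = √(14 + (-18 + Z)/(2*Z)))
t(u) = (6 + u)² (t(u) = (u + 6)² = (6 + u)²)
t(3)*(946 + l(13)) = (6 + 3)²*(946 + √(58 - 36/13)/2) = 9²*(946 + √(58 - 36*1/13)/2) = 81*(946 + √(58 - 36/13)/2) = 81*(946 + √(718/13)/2) = 81*(946 + (√9334/13)/2) = 81*(946 + √9334/26) = 76626 + 81*√9334/26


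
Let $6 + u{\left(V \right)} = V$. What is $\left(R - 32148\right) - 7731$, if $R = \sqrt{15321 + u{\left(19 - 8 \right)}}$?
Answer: $-39879 + \sqrt{15326} \approx -39755.0$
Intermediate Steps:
$u{\left(V \right)} = -6 + V$
$R = \sqrt{15326}$ ($R = \sqrt{15321 + \left(-6 + \left(19 - 8\right)\right)} = \sqrt{15321 + \left(-6 + 11\right)} = \sqrt{15321 + 5} = \sqrt{15326} \approx 123.8$)
$\left(R - 32148\right) - 7731 = \left(\sqrt{15326} - 32148\right) - 7731 = \left(-32148 + \sqrt{15326}\right) - 7731 = -39879 + \sqrt{15326}$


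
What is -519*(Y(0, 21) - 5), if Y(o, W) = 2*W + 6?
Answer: -22317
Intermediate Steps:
Y(o, W) = 6 + 2*W
-519*(Y(0, 21) - 5) = -519*((6 + 2*21) - 5) = -519*((6 + 42) - 5) = -519*(48 - 5) = -519*43 = -22317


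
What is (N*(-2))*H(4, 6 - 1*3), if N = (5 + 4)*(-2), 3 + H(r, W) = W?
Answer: 0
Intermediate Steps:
H(r, W) = -3 + W
N = -18 (N = 9*(-2) = -18)
(N*(-2))*H(4, 6 - 1*3) = (-18*(-2))*(-3 + (6 - 1*3)) = 36*(-3 + (6 - 3)) = 36*(-3 + 3) = 36*0 = 0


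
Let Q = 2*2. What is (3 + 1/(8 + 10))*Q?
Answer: 110/9 ≈ 12.222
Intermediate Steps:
Q = 4
(3 + 1/(8 + 10))*Q = (3 + 1/(8 + 10))*4 = (3 + 1/18)*4 = (55/18)*4 = 110/9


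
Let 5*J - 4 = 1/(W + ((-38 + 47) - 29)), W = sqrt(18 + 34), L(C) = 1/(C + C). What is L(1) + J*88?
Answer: 60803/870 - 44*sqrt(13)/435 ≈ 69.524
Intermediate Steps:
L(C) = 1/(2*C)
W = 2*sqrt(13) (W = sqrt(52) = 2*sqrt(13) ≈ 7.2111)
J = 4/5 + 1/(5*(-20 + 2*sqrt(13))) (J = 4/5 + 1/(5*(2*sqrt(13) + ((-38 + 47) - 29))) = 4/5 + 1/(5*(2*sqrt(13) + (9 - 29))) = 4/5 + 1/(5*(2*sqrt(13) - 20)) = 4/5 + 1/(5*(-20 + 2*sqrt(13))) ≈ 0.78436)
L(1) + J*88 = (1/2)/1 + (343/435 - sqrt(13)/870)*88 = (1/2)*1 + (30184/435 - 44*sqrt(13)/435) = 1/2 + (30184/435 - 44*sqrt(13)/435) = 60803/870 - 44*sqrt(13)/435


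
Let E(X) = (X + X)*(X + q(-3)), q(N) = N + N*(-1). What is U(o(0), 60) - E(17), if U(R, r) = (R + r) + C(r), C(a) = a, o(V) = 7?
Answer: -451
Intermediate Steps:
q(N) = 0 (q(N) = N - N = 0)
E(X) = 2*X² (E(X) = (X + X)*(X + 0) = (2*X)*X = 2*X²)
U(R, r) = R + 2*r (U(R, r) = (R + r) + r = R + 2*r)
U(o(0), 60) - E(17) = (7 + 2*60) - 2*17² = (7 + 120) - 2*289 = 127 - 1*578 = 127 - 578 = -451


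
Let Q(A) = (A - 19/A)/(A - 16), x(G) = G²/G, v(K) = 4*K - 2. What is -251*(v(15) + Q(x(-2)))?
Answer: -173441/12 ≈ -14453.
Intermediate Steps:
v(K) = -2 + 4*K
x(G) = G
Q(A) = (A - 19/A)/(-16 + A)
-251*(v(15) + Q(x(-2))) = -251*((-2 + 4*15) + (-19 + (-2)²)/((-2)*(-16 - 2))) = -251*((-2 + 60) - ½*(-19 + 4)/(-18)) = -251*(58 - ½*(-1/18)*(-15)) = -251*(58 - 5/12) = -251*691/12 = -173441/12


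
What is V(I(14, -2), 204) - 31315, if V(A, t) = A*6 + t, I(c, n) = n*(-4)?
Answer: -31063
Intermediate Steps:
I(c, n) = -4*n
V(A, t) = t + 6*A (V(A, t) = 6*A + t = t + 6*A)
V(I(14, -2), 204) - 31315 = (204 + 6*(-4*(-2))) - 31315 = (204 + 6*8) - 31315 = (204 + 48) - 31315 = 252 - 31315 = -31063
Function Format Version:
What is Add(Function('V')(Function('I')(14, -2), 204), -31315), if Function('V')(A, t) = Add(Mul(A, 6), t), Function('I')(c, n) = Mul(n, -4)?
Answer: -31063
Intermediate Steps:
Function('I')(c, n) = Mul(-4, n)
Function('V')(A, t) = Add(t, Mul(6, A)) (Function('V')(A, t) = Add(Mul(6, A), t) = Add(t, Mul(6, A)))
Add(Function('V')(Function('I')(14, -2), 204), -31315) = Add(Add(204, Mul(6, Mul(-4, -2))), -31315) = Add(Add(204, Mul(6, 8)), -31315) = Add(Add(204, 48), -31315) = Add(252, -31315) = -31063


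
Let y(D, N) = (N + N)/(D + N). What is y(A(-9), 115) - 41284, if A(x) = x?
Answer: -2187937/53 ≈ -41282.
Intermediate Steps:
y(D, N) = 2*N/(D + N) (y(D, N) = (2*N)/(D + N) = 2*N/(D + N))
y(A(-9), 115) - 41284 = 2*115/(-9 + 115) - 41284 = 2*115/106 - 41284 = 2*115*(1/106) - 41284 = 115/53 - 41284 = -2187937/53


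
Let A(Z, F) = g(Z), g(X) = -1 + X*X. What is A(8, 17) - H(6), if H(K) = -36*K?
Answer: 279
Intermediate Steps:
g(X) = -1 + X²
A(Z, F) = -1 + Z²
A(8, 17) - H(6) = (-1 + 8²) - (-36)*6 = (-1 + 64) - 1*(-216) = 63 + 216 = 279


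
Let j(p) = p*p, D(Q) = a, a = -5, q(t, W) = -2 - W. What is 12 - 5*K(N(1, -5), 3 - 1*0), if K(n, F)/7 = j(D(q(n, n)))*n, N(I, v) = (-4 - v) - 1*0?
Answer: -863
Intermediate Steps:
N(I, v) = -4 - v (N(I, v) = (-4 - v) + 0 = -4 - v)
D(Q) = -5
j(p) = p²
K(n, F) = 175*n (K(n, F) = 7*((-5)²*n) = 7*(25*n) = 175*n)
12 - 5*K(N(1, -5), 3 - 1*0) = 12 - 875*(-4 - 1*(-5)) = 12 - 875*(-4 + 5) = 12 - 875 = -863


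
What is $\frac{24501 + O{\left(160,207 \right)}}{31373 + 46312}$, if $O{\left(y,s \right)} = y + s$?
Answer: $\frac{24868}{77685} \approx 0.32011$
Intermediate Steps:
$O{\left(y,s \right)} = s + y$
$\frac{24501 + O{\left(160,207 \right)}}{31373 + 46312} = \frac{24501 + \left(207 + 160\right)}{31373 + 46312} = \frac{24501 + 367}{77685} = 24868 \cdot \frac{1}{77685} = \frac{24868}{77685}$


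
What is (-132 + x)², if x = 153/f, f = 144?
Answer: 4389025/256 ≈ 17145.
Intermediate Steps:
x = 17/16 (x = 153/144 = 153*(1/144) = 17/16 ≈ 1.0625)
(-132 + x)² = (-132 + 17/16)² = (-2095/16)² = 4389025/256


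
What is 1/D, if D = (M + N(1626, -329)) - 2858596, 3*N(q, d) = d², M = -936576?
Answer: -3/11277275 ≈ -2.6602e-7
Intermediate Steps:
N(q, d) = d²/3
D = -11277275/3 (D = (-936576 + (⅓)*(-329)²) - 2858596 = (-936576 + (⅓)*108241) - 2858596 = (-936576 + 108241/3) - 2858596 = -2701487/3 - 2858596 = -11277275/3 ≈ -3.7591e+6)
1/D = 1/(-11277275/3) = -3/11277275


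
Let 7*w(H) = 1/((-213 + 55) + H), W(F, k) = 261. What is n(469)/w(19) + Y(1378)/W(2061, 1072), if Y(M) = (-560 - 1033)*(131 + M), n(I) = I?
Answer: -13500866/29 ≈ -4.6555e+5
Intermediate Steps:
Y(M) = -208683 - 1593*M (Y(M) = -1593*(131 + M) = -208683 - 1593*M)
w(H) = 1/(7*(-158 + H)) (w(H) = 1/(7*((-213 + 55) + H)) = 1/(7*(-158 + H)))
n(469)/w(19) + Y(1378)/W(2061, 1072) = 469/((1/(7*(-158 + 19)))) + (-208683 - 1593*1378)/261 = 469/(((⅐)/(-139))) + (-208683 - 2195154)*(1/261) = 469/(((⅐)*(-1/139))) - 2403837*1/261 = 469/(-1/973) - 267093/29 = 469*(-973) - 267093/29 = -456337 - 267093/29 = -13500866/29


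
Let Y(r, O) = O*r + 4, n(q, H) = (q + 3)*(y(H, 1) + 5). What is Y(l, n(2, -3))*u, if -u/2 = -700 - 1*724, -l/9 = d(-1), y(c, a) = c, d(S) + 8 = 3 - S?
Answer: 1036672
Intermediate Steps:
d(S) = -5 - S (d(S) = -8 + (3 - S) = -5 - S)
l = 36 (l = -9*(-5 - 1*(-1)) = -9*(-5 + 1) = -9*(-4) = 36)
n(q, H) = (3 + q)*(5 + H) (n(q, H) = (q + 3)*(H + 5) = (3 + q)*(5 + H))
Y(r, O) = 4 + O*r
u = 2848 (u = -2*(-700 - 1*724) = -2*(-700 - 724) = -2*(-1424) = 2848)
Y(l, n(2, -3))*u = (4 + (15 + 3*(-3) + 5*2 - 3*2)*36)*2848 = (4 + (15 - 9 + 10 - 6)*36)*2848 = (4 + 10*36)*2848 = (4 + 360)*2848 = 364*2848 = 1036672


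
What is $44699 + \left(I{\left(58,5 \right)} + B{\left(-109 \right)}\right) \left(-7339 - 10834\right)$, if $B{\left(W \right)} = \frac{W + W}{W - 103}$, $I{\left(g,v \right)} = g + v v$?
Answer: $- \frac{157128817}{106} \approx -1.4823 \cdot 10^{6}$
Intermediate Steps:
$I{\left(g,v \right)} = g + v^{2}$
$B{\left(W \right)} = \frac{2 W}{-103 + W}$
$44699 + \left(I{\left(58,5 \right)} + B{\left(-109 \right)}\right) \left(-7339 - 10834\right) = 44699 + \left(\left(58 + 5^{2}\right) + 2 \left(-109\right) \frac{1}{-103 - 109}\right) \left(-7339 - 10834\right) = 44699 + \left(\left(58 + 25\right) + 2 \left(-109\right) \frac{1}{-212}\right) \left(-18173\right) = 44699 + \left(83 + 2 \left(-109\right) \left(- \frac{1}{212}\right)\right) \left(-18173\right) = 44699 + \left(83 + \frac{109}{106}\right) \left(-18173\right) = 44699 + \frac{8907}{106} \left(-18173\right) = 44699 - \frac{161866911}{106} = - \frac{157128817}{106}$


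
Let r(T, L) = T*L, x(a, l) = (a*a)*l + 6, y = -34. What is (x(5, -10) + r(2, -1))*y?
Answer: 8364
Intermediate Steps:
x(a, l) = 6 + l*a² (x(a, l) = a²*l + 6 = l*a² + 6 = 6 + l*a²)
r(T, L) = L*T
(x(5, -10) + r(2, -1))*y = ((6 - 10*5²) - 1*2)*(-34) = ((6 - 10*25) - 2)*(-34) = ((6 - 250) - 2)*(-34) = (-244 - 2)*(-34) = -246*(-34) = 8364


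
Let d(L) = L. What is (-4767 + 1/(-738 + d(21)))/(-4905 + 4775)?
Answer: 341794/9321 ≈ 36.669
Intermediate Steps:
(-4767 + 1/(-738 + d(21)))/(-4905 + 4775) = (-4767 + 1/(-738 + 21))/(-4905 + 4775) = (-4767 + 1/(-717))/(-130) = (-4767 - 1/717)*(-1/130) = -3417940/717*(-1/130) = 341794/9321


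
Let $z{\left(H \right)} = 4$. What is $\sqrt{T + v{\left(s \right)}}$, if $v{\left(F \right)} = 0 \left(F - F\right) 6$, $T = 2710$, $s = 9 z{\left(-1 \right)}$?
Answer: $\sqrt{2710} \approx 52.058$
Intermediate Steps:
$s = 36$ ($s = 9 \cdot 4 = 36$)
$v{\left(F \right)} = 0$ ($v{\left(F \right)} = 0 \cdot 0 \cdot 6 = 0 \cdot 6 = 0$)
$\sqrt{T + v{\left(s \right)}} = \sqrt{2710 + 0} = \sqrt{2710}$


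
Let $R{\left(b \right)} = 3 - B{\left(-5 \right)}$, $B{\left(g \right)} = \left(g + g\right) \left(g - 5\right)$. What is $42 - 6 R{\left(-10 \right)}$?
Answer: $624$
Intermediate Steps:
$B{\left(g \right)} = 2 g \left(-5 + g\right)$
$R{\left(b \right)} = -97$ ($R{\left(b \right)} = 3 - 2 \left(-5\right) \left(-5 - 5\right) = 3 - 2 \left(-5\right) \left(-10\right) = 3 - 100 = -97$)
$42 - 6 R{\left(-10 \right)} = 42 - -582 = 42 + 582 = 624$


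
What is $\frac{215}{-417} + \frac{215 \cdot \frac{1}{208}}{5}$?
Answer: $- \frac{26789}{86736} \approx -0.30886$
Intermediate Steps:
$\frac{215}{-417} + \frac{215 \cdot \frac{1}{208}}{5} = 215 \left(- \frac{1}{417}\right) + 215 \cdot \frac{1}{208} \cdot \frac{1}{5} = - \frac{215}{417} + \frac{215}{208} \cdot \frac{1}{5} = - \frac{215}{417} + \frac{43}{208} = - \frac{26789}{86736}$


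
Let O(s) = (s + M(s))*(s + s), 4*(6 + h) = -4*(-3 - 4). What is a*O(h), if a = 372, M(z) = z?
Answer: 1488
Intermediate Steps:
h = 1 (h = -6 + (-4*(-3 - 4))/4 = -6 + (-4*(-7))/4 = -6 + (¼)*28 = -6 + 7 = 1)
O(s) = 4*s² (O(s) = (s + s)*(s + s) = (2*s)*(2*s) = 4*s²)
a*O(h) = 372*(4*1²) = 372*(4*1) = 372*4 = 1488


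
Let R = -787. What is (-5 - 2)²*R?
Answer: -38563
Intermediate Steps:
(-5 - 2)²*R = (-5 - 2)²*(-787) = (-7)²*(-787) = 49*(-787) = -38563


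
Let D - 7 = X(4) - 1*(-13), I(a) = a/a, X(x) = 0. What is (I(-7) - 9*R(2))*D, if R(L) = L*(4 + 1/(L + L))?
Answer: -1510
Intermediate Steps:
I(a) = 1
R(L) = L*(4 + 1/(2*L))
D = 20 (D = 7 + (0 - 1*(-13)) = 7 + (0 + 13) = 7 + 13 = 20)
(I(-7) - 9*R(2))*D = (1 - 9*(½ + 4*2))*20 = (1 - 9*(½ + 8))*20 = (1 - 9*17/2)*20 = (1 - 153/2)*20 = -151/2*20 = -1510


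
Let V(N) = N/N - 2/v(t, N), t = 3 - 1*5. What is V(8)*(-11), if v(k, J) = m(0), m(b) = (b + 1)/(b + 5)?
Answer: 99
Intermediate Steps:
t = -2 (t = 3 - 5 = -2)
m(b) = (1 + b)/(5 + b)
v(k, J) = 1/5 (v(k, J) = (1 + 0)/(5 + 0) = 1/5)
V(N) = -9 (V(N) = N/N - 2/1/5 = 1 - 2*5 = 1 - 10 = -9)
V(8)*(-11) = -9*(-11) = 99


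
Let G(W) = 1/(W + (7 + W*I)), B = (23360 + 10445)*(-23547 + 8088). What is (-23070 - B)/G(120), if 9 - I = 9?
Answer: 66366189975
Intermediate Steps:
I = 0 (I = 9 - 1*9 = 9 - 9 = 0)
B = -522591495 (B = 33805*(-15459) = -522591495)
G(W) = 1/(7 + W) (G(W) = 1/(W + (7 + W*0)) = 1/(W + (7 + 0)) = 1/(W + 7) = 1/(7 + W))
(-23070 - B)/G(120) = (-23070 - 1*(-522591495))/(1/(7 + 120)) = (-23070 + 522591495)/(1/127) = 522568425/(1/127) = 522568425*127 = 66366189975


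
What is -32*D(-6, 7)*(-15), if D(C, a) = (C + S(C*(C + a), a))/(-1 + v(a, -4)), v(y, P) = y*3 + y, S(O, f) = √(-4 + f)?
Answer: -320/3 + 160*√3/9 ≈ -75.875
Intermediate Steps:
v(y, P) = 4*y (v(y, P) = 3*y + y = 4*y)
D(C, a) = (C + √(-4 + a))/(-1 + 4*a)
-32*D(-6, 7)*(-15) = -32*(-6 + √(-4 + 7))/(-1 + 4*7)*(-15) = -32*(-6 + √3)/(-1 + 28)*(-15) = -32*(-6 + √3)/27*(-15) = -32*(-2/9 + √3/27)*(-15) = (64/9 - 32*√3/27)*(-15) = -320/3 + 160*√3/9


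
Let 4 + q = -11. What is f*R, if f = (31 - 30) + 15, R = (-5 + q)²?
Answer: 6400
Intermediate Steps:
q = -15 (q = -4 - 11 = -15)
R = 400 (R = (-5 - 15)² = (-20)² = 400)
f = 16 (f = 1 + 15 = 16)
f*R = 16*400 = 6400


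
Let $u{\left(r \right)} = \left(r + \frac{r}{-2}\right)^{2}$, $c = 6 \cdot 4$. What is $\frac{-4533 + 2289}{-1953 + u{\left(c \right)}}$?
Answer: $\frac{748}{603} \approx 1.2405$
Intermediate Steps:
$c = 24$
$u{\left(r \right)} = \frac{r^{2}}{4}$ ($u{\left(r \right)} = \left(r + r \left(- \frac{1}{2}\right)\right)^{2} = \left(r - \frac{r}{2}\right)^{2} = \left(\frac{r}{2}\right)^{2} = \frac{r^{2}}{4}$)
$\frac{-4533 + 2289}{-1953 + u{\left(c \right)}} = \frac{-4533 + 2289}{-1953 + \frac{24^{2}}{4}} = - \frac{2244}{-1953 + \frac{1}{4} \cdot 576} = - \frac{2244}{-1953 + 144} = - \frac{2244}{-1809} = \left(-2244\right) \left(- \frac{1}{1809}\right) = \frac{748}{603}$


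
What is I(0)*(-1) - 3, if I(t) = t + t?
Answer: -3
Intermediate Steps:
I(t) = 2*t
I(0)*(-1) - 3 = (2*0)*(-1) - 3 = 0*(-1) - 3 = 0 - 3 = -3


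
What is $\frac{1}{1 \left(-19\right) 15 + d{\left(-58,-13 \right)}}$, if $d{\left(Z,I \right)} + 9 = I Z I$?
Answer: $- \frac{1}{10096} \approx -9.9049 \cdot 10^{-5}$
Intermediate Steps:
$d{\left(Z,I \right)} = -9 + Z I^{2}$ ($d{\left(Z,I \right)} = -9 + I Z I = -9 + I I Z = -9 + Z I^{2}$)
$\frac{1}{1 \left(-19\right) 15 + d{\left(-58,-13 \right)}} = \frac{1}{1 \left(-19\right) 15 - \left(9 + 58 \left(-13\right)^{2}\right)} = \frac{1}{\left(-19\right) 15 - 9811} = \frac{1}{-285 - 9811} = \frac{1}{-10096} = - \frac{1}{10096}$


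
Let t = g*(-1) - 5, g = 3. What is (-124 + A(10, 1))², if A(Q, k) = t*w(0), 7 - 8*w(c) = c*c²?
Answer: 17161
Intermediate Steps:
t = -8 (t = 3*(-1) - 5 = -3 - 5 = -8)
w(c) = 7/8 - c³/8 (w(c) = 7/8 - c*c²/8 = 7/8 - c³/8)
A(Q, k) = -7 (A(Q, k) = -8*(7/8 - ⅛*0³) = -8*(7/8 - ⅛*0) = -8*(7/8 + 0) = -8*7/8 = -7)
(-124 + A(10, 1))² = (-124 - 7)² = (-131)² = 17161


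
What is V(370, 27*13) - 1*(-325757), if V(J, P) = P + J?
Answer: 326478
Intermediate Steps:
V(J, P) = J + P
V(370, 27*13) - 1*(-325757) = (370 + 27*13) - 1*(-325757) = (370 + 351) + 325757 = 721 + 325757 = 326478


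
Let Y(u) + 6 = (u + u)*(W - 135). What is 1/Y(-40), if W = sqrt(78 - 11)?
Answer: 5397/58040818 + 20*sqrt(67)/29020409 ≈ 9.8627e-5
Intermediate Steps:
W = sqrt(67) ≈ 8.1853
Y(u) = -6 + 2*u*(-135 + sqrt(67)) (Y(u) = -6 + (u + u)*(sqrt(67) - 135) = -6 + (2*u)*(-135 + sqrt(67)) = -6 + 2*u*(-135 + sqrt(67)))
1/Y(-40) = 1/(-6 - 270*(-40) + 2*(-40)*sqrt(67)) = 1/(-6 + 10800 - 80*sqrt(67)) = 1/(10794 - 80*sqrt(67))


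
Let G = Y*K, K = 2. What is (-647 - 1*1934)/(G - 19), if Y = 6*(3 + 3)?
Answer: -2581/53 ≈ -48.698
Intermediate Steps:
Y = 36 (Y = 6*6 = 36)
G = 72 (G = 36*2 = 72)
(-647 - 1*1934)/(G - 19) = (-647 - 1*1934)/(72 - 19) = (-647 - 1934)/53 = (1/53)*(-2581) = -2581/53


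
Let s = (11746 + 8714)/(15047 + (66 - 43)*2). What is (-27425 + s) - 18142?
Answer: -229240757/5031 ≈ -45566.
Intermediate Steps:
s = 6820/5031 (s = 20460/(15047 + 23*2) = 20460/(15047 + 46) = 20460/15093 = 20460*(1/15093) = 6820/5031 ≈ 1.3556)
(-27425 + s) - 18142 = (-27425 + 6820/5031) - 18142 = -137968355/5031 - 18142 = -229240757/5031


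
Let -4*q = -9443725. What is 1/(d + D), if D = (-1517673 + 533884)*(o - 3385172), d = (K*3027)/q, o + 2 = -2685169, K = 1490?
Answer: 1888745/11279465525078256299 ≈ 1.6745e-13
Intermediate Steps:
o = -2685171 (o = -2 - 2685169 = -2685171)
q = 9443725/4 (q = -¼*(-9443725) = 9443725/4 ≈ 2.3609e+6)
d = 3608184/1888745 (d = (1490*3027)/(9443725/4) = 4510230*(4/9443725) = 3608184/1888745 ≈ 1.9104)
D = 5971936669627 (D = (-1517673 + 533884)*(-2685171 - 3385172) = -983789*(-6070343) = 5971936669627)
1/(d + D) = 1/(3608184/1888745 + 5971936669627) = 1/(11279465525078256299/1888745) = 1888745/11279465525078256299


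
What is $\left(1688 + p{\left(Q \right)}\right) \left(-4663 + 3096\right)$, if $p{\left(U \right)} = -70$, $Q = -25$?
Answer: $-2535406$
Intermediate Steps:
$\left(1688 + p{\left(Q \right)}\right) \left(-4663 + 3096\right) = \left(1688 - 70\right) \left(-4663 + 3096\right) = 1618 \left(-1567\right) = -2535406$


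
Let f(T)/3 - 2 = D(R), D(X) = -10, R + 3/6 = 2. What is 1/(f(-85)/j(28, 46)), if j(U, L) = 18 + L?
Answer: -8/3 ≈ -2.6667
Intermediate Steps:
R = 3/2 (R = -1/2 + 2 = 3/2 ≈ 1.5000)
f(T) = -24 (f(T) = 6 + 3*(-10) = 6 - 30 = -24)
1/(f(-85)/j(28, 46)) = 1/(-24/(18 + 46)) = 1/(-24/64) = 1/(-24*1/64) = 1/(-3/8) = -8/3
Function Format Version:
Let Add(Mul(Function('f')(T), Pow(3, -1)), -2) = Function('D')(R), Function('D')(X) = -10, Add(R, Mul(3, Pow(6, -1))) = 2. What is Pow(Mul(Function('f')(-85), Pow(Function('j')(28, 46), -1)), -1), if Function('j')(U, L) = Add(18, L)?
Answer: Rational(-8, 3) ≈ -2.6667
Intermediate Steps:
R = Rational(3, 2) (R = Add(Rational(-1, 2), 2) = Rational(3, 2) ≈ 1.5000)
Function('f')(T) = -24 (Function('f')(T) = Add(6, Mul(3, -10)) = Add(6, -30) = -24)
Pow(Mul(Function('f')(-85), Pow(Function('j')(28, 46), -1)), -1) = Pow(Mul(-24, Pow(Add(18, 46), -1)), -1) = Pow(Mul(-24, Pow(64, -1)), -1) = Pow(Mul(-24, Rational(1, 64)), -1) = Pow(Rational(-3, 8), -1) = Rational(-8, 3)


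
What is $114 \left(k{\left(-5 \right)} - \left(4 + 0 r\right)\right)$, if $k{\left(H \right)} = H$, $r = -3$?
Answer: $-1026$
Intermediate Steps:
$114 \left(k{\left(-5 \right)} - \left(4 + 0 r\right)\right) = 114 \left(-5 + \left(-4 + 0 \left(-3\right)\right)\right) = 114 \left(-5 + \left(-4 + 0\right)\right) = 114 \left(-5 - 4\right) = 114 \left(-9\right) = -1026$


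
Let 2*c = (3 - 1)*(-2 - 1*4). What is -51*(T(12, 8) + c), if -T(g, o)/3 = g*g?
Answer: 22338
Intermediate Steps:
T(g, o) = -3*g² (T(g, o) = -3*g*g = -3*g²)
c = -6 (c = ((3 - 1)*(-2 - 1*4))/2 = (2*(-2 - 4))/2 = (2*(-6))/2 = (½)*(-12) = -6)
-51*(T(12, 8) + c) = -51*(-3*12² - 6) = -51*(-3*144 - 6) = -51*(-432 - 6) = -51*(-438) = 22338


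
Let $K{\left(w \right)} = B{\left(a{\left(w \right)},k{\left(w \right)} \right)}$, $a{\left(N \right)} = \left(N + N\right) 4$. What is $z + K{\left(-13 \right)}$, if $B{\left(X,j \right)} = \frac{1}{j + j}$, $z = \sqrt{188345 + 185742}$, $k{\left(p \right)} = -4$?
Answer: $- \frac{1}{8} + \sqrt{374087} \approx 611.5$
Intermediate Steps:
$z = \sqrt{374087} \approx 611.63$
$a{\left(N \right)} = 8 N$ ($a{\left(N \right)} = 2 N 4 = 8 N$)
$B{\left(X,j \right)} = \frac{1}{2 j}$
$K{\left(w \right)} = - \frac{1}{8}$ ($K{\left(w \right)} = \frac{1}{2 \left(-4\right)} = \frac{1}{2} \left(- \frac{1}{4}\right) = - \frac{1}{8}$)
$z + K{\left(-13 \right)} = \sqrt{374087} - \frac{1}{8} = - \frac{1}{8} + \sqrt{374087}$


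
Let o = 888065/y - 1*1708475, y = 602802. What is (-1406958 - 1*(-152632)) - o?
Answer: 273761037433/602802 ≈ 4.5415e+5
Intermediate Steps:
o = -1029871258885/602802 (o = 888065/602802 - 1*1708475 = 888065*(1/602802) - 1708475 = 888065/602802 - 1708475 = -1029871258885/602802 ≈ -1.7085e+6)
(-1406958 - 1*(-152632)) - o = (-1406958 - 1*(-152632)) - 1*(-1029871258885/602802) = (-1406958 + 152632) + 1029871258885/602802 = -1254326 + 1029871258885/602802 = 273761037433/602802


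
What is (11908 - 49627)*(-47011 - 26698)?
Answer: 2780229771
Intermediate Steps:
(11908 - 49627)*(-47011 - 26698) = -37719*(-73709) = 2780229771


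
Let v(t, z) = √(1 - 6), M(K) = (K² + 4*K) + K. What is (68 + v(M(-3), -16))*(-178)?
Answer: -12104 - 178*I*√5 ≈ -12104.0 - 398.02*I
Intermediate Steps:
M(K) = K² + 5*K
v(t, z) = I*√5 (v(t, z) = √(-5) = I*√5)
(68 + v(M(-3), -16))*(-178) = (68 + I*√5)*(-178) = -12104 - 178*I*√5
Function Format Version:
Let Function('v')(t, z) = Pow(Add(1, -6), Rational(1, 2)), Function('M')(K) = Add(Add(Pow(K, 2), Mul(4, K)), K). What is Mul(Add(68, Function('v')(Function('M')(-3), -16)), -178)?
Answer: Add(-12104, Mul(-178, I, Pow(5, Rational(1, 2)))) ≈ Add(-12104., Mul(-398.02, I))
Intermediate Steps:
Function('M')(K) = Add(Pow(K, 2), Mul(5, K))
Function('v')(t, z) = Mul(I, Pow(5, Rational(1, 2))) (Function('v')(t, z) = Pow(-5, Rational(1, 2)) = Mul(I, Pow(5, Rational(1, 2))))
Mul(Add(68, Function('v')(Function('M')(-3), -16)), -178) = Mul(Add(68, Mul(I, Pow(5, Rational(1, 2)))), -178) = Add(-12104, Mul(-178, I, Pow(5, Rational(1, 2))))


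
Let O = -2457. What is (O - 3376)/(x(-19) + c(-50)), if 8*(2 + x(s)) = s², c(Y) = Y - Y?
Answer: -46664/345 ≈ -135.26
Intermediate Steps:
c(Y) = 0
x(s) = -2 + s²/8
(O - 3376)/(x(-19) + c(-50)) = (-2457 - 3376)/((-2 + (⅛)*(-19)²) + 0) = -5833/((-2 + (⅛)*361) + 0) = -5833/((-2 + 361/8) + 0) = -5833/(345/8 + 0) = -5833/345/8 = -5833*8/345 = -46664/345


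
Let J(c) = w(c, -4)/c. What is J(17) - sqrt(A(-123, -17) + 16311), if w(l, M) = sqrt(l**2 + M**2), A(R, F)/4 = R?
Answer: -sqrt(15819) + sqrt(305)/17 ≈ -124.75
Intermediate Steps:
A(R, F) = 4*R
w(l, M) = sqrt(M**2 + l**2)
J(c) = sqrt(16 + c**2)/c (J(c) = sqrt((-4)**2 + c**2)/c = sqrt(16 + c**2)/c)
J(17) - sqrt(A(-123, -17) + 16311) = sqrt(16 + 17**2)/17 - sqrt(4*(-123) + 16311) = sqrt(16 + 289)/17 - sqrt(-492 + 16311) = sqrt(305)/17 - sqrt(15819) = -sqrt(15819) + sqrt(305)/17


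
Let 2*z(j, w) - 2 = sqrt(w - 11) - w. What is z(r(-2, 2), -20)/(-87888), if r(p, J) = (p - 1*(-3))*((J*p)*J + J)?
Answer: -11/87888 - I*sqrt(31)/175776 ≈ -0.00012516 - 3.1675e-5*I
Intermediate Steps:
r(p, J) = (3 + p)*(J + p*J**2) (r(p, J) = (p + 3)*(p*J**2 + J) = (3 + p)*(J + p*J**2))
z(j, w) = 1 + sqrt(-11 + w)/2 - w/2 (z(j, w) = 1 + (sqrt(w - 11) - w)/2 = 1 + (sqrt(-11 + w) - w)/2 = 1 + (sqrt(-11 + w)/2 - w/2) = 1 + sqrt(-11 + w)/2 - w/2)
z(r(-2, 2), -20)/(-87888) = (1 + sqrt(-11 - 20)/2 - 1/2*(-20))/(-87888) = (1 + sqrt(-31)/2 + 10)*(-1/87888) = (1 + (I*sqrt(31))/2 + 10)*(-1/87888) = (1 + I*sqrt(31)/2 + 10)*(-1/87888) = (11 + I*sqrt(31)/2)*(-1/87888) = -11/87888 - I*sqrt(31)/175776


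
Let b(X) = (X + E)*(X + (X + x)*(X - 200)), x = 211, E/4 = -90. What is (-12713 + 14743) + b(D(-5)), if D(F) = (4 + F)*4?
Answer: 15374478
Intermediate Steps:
E = -360 (E = 4*(-90) = -360)
D(F) = 16 + 4*F
b(X) = (-360 + X)*(X + (-200 + X)*(211 + X)) (b(X) = (X - 360)*(X + (X + 211)*(X - 200)) = (-360 + X)*(X + (211 + X)*(-200 + X)) = (-360 + X)*(X + (-200 + X)*(211 + X)))
(-12713 + 14743) + b(D(-5)) = (-12713 + 14743) + (15192000 + (16 + 4*(-5))³ - 46520*(16 + 4*(-5)) - 348*(16 + 4*(-5))²) = 2030 + (15192000 + (16 - 20)³ - 46520*(16 - 20) - 348*(16 - 20)²) = 2030 + (15192000 + (-4)³ - 46520*(-4) - 348*(-4)²) = 2030 + (15192000 - 64 + 186080 - 348*16) = 2030 + (15192000 - 64 + 186080 - 5568) = 2030 + 15372448 = 15374478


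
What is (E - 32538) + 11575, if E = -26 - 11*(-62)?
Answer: -20307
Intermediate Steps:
E = 656 (E = -26 + 682 = 656)
(E - 32538) + 11575 = (656 - 32538) + 11575 = -31882 + 11575 = -20307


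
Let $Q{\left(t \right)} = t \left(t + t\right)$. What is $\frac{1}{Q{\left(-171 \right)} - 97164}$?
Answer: $- \frac{1}{38682} \approx -2.5852 \cdot 10^{-5}$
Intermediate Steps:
$Q{\left(t \right)} = 2 t^{2}$ ($Q{\left(t \right)} = t 2 t = 2 t^{2}$)
$\frac{1}{Q{\left(-171 \right)} - 97164} = \frac{1}{2 \left(-171\right)^{2} - 97164} = \frac{1}{2 \cdot 29241 - 97164} = \frac{1}{58482 - 97164} = \frac{1}{-38682} = - \frac{1}{38682}$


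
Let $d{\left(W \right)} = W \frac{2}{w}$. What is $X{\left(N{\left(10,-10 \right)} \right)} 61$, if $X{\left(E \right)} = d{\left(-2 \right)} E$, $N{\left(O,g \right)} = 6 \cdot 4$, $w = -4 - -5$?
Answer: $-5856$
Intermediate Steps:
$w = 1$ ($w = -4 + 5 = 1$)
$d{\left(W \right)} = 2 W$ ($d{\left(W \right)} = W \frac{2}{1} = W 2 \cdot 1 = W 2 = 2 W$)
$N{\left(O,g \right)} = 24$
$X{\left(E \right)} = - 4 E$ ($X{\left(E \right)} = 2 \left(-2\right) E = - 4 E$)
$X{\left(N{\left(10,-10 \right)} \right)} 61 = \left(-4\right) 24 \cdot 61 = \left(-96\right) 61 = -5856$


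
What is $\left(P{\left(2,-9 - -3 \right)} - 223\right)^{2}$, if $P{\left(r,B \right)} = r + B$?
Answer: $51529$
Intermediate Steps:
$P{\left(r,B \right)} = B + r$
$\left(P{\left(2,-9 - -3 \right)} - 223\right)^{2} = \left(\left(\left(-9 - -3\right) + 2\right) - 223\right)^{2} = \left(\left(\left(-9 + 3\right) + 2\right) - 223\right)^{2} = \left(\left(-6 + 2\right) - 223\right)^{2} = \left(-4 - 223\right)^{2} = \left(-227\right)^{2} = 51529$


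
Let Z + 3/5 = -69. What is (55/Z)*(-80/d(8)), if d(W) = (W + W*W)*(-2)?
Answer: -1375/3132 ≈ -0.43902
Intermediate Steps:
Z = -348/5 (Z = -⅗ - 69 = -348/5 ≈ -69.600)
d(W) = -2*W - 2*W² (d(W) = (W + W²)*(-2) = -2*W - 2*W²)
(55/Z)*(-80/d(8)) = (55/(-348/5))*(-80*(-1/(16*(1 + 8)))) = (-5/348*55)*(-80/((-2*8*9))) = -(-5500)/(87*(-144)) = -(-5500)*(-1)/(87*144) = -275/348*5/9 = -1375/3132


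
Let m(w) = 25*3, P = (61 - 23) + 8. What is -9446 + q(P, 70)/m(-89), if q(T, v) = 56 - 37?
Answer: -708431/75 ≈ -9445.8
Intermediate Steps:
P = 46 (P = 38 + 8 = 46)
m(w) = 75
q(T, v) = 19
-9446 + q(P, 70)/m(-89) = -9446 + 19/75 = -708431/75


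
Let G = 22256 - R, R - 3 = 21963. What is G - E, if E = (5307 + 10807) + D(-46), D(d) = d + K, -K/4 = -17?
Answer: -15846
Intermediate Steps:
R = 21966 (R = 3 + 21963 = 21966)
K = 68 (K = -4*(-17) = 68)
D(d) = 68 + d (D(d) = d + 68 = 68 + d)
E = 16136 (E = (5307 + 10807) + (68 - 46) = 16114 + 22 = 16136)
G = 290 (G = 22256 - 1*21966 = 22256 - 21966 = 290)
G - E = 290 - 1*16136 = 290 - 16136 = -15846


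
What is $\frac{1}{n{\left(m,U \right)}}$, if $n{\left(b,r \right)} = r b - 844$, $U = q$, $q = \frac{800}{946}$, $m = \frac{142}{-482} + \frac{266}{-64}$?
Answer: $- \frac{227986}{193278309} \approx -0.0011796$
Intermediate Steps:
$m = - \frac{34325}{7712}$ ($m = 142 \left(- \frac{1}{482}\right) + 266 \left(- \frac{1}{64}\right) = - \frac{71}{241} - \frac{133}{32} = - \frac{34325}{7712} \approx -4.4509$)
$q = \frac{400}{473}$ ($q = 800 \cdot \frac{1}{946} = \frac{400}{473} \approx 0.84567$)
$U = \frac{400}{473} \approx 0.84567$
$n{\left(b,r \right)} = -844 + b r$ ($n{\left(b,r \right)} = b r - 844 = -844 + b r$)
$\frac{1}{n{\left(m,U \right)}} = \frac{1}{-844 - \frac{858125}{227986}} = \frac{1}{- \frac{193278309}{227986}} = - \frac{227986}{193278309}$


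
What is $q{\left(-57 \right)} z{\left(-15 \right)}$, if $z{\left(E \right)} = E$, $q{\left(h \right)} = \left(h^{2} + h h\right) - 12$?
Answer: $-97290$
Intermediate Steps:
$q{\left(h \right)} = -12 + 2 h^{2}$ ($q{\left(h \right)} = \left(h^{2} + h^{2}\right) - 12 = 2 h^{2} - 12 = -12 + 2 h^{2}$)
$q{\left(-57 \right)} z{\left(-15 \right)} = \left(-12 + 2 \left(-57\right)^{2}\right) \left(-15\right) = \left(-12 + 2 \cdot 3249\right) \left(-15\right) = \left(-12 + 6498\right) \left(-15\right) = 6486 \left(-15\right) = -97290$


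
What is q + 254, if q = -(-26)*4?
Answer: 358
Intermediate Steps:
q = 104 (q = -13*(-8) = 104)
q + 254 = 104 + 254 = 358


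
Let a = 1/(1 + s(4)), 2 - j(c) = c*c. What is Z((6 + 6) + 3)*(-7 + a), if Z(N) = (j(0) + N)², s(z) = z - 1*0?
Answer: -9826/5 ≈ -1965.2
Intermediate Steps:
j(c) = 2 - c² (j(c) = 2 - c*c = 2 - c²)
s(z) = z (s(z) = z + 0 = z)
Z(N) = (2 + N)² (Z(N) = ((2 - 1*0²) + N)² = ((2 - 1*0) + N)² = ((2 + 0) + N)² = (2 + N)²)
a = ⅕ (a = 1/(1 + 4) = 1/5 = ⅕ ≈ 0.20000)
Z((6 + 6) + 3)*(-7 + a) = (2 + ((6 + 6) + 3))²*(-7 + ⅕) = (2 + (12 + 3))²*(-34/5) = (2 + 15)²*(-34/5) = 17²*(-34/5) = 289*(-34/5) = -9826/5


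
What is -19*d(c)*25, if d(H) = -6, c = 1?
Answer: 2850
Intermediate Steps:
-19*d(c)*25 = -19*(-6)*25 = 114*25 = 2850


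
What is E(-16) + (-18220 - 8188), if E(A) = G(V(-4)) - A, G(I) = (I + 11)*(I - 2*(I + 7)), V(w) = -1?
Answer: -26522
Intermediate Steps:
G(I) = (-14 - I)*(11 + I) (G(I) = (11 + I)*(I - 2*(7 + I)) = (11 + I)*(I + (-14 - 2*I)) = (11 + I)*(-14 - I) = (-14 - I)*(11 + I))
E(A) = -130 - A (E(A) = (-154 - 1*(-1)² - 25*(-1)) - A = (-154 - 1*1 + 25) - A = (-154 - 1 + 25) - A = -130 - A)
E(-16) + (-18220 - 8188) = (-130 - 1*(-16)) + (-18220 - 8188) = (-130 + 16) - 26408 = -114 - 26408 = -26522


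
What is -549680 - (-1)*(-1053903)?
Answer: -1603583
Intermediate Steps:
-549680 - (-1)*(-1053903) = -549680 - 1*1053903 = -549680 - 1053903 = -1603583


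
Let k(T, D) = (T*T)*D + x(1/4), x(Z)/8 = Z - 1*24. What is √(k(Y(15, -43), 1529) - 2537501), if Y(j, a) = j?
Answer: I*√2193666 ≈ 1481.1*I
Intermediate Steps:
x(Z) = -192 + 8*Z (x(Z) = 8*(Z - 1*24) = 8*(Z - 24) = 8*(-24 + Z) = -192 + 8*Z)
k(T, D) = -190 + D*T² (k(T, D) = (T*T)*D + (-192 + 8/4) = T²*D + (-192 + 8*(¼)) = D*T² + (-192 + 2) = D*T² - 190 = -190 + D*T²)
√(k(Y(15, -43), 1529) - 2537501) = √((-190 + 1529*15²) - 2537501) = √((-190 + 1529*225) - 2537501) = √((-190 + 344025) - 2537501) = √(343835 - 2537501) = √(-2193666) = I*√2193666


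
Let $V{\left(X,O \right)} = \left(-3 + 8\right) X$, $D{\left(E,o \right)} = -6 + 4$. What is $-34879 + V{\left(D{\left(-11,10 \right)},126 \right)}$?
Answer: $-34889$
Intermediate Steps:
$D{\left(E,o \right)} = -2$
$V{\left(X,O \right)} = 5 X$
$-34879 + V{\left(D{\left(-11,10 \right)},126 \right)} = -34879 + 5 \left(-2\right) = -34879 - 10 = -34889$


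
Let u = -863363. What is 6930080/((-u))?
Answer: 6930080/863363 ≈ 8.0268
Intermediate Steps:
6930080/((-u)) = 6930080/((-1*(-863363))) = 6930080/863363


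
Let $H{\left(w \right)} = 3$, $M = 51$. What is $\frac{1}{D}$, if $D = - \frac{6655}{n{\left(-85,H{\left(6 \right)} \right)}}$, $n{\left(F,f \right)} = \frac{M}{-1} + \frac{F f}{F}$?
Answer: $\frac{48}{6655} \approx 0.0072126$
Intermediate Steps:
$n{\left(F,f \right)} = -51 + f$ ($n{\left(F,f \right)} = \frac{51}{-1} + \frac{F f}{F} = 51 \left(-1\right) + f = -51 + f$)
$D = \frac{6655}{48}$ ($D = - \frac{6655}{-51 + 3} = - \frac{6655}{-48} = \left(-6655\right) \left(- \frac{1}{48}\right) = \frac{6655}{48} \approx 138.65$)
$\frac{1}{D} = \frac{1}{\frac{6655}{48}} = \frac{48}{6655}$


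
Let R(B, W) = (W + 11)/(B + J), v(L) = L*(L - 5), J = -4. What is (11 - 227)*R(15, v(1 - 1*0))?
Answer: -1512/11 ≈ -137.45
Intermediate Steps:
v(L) = L*(-5 + L)
R(B, W) = (11 + W)/(-4 + B) (R(B, W) = (W + 11)/(B - 4) = (11 + W)/(-4 + B))
(11 - 227)*R(15, v(1 - 1*0)) = (11 - 227)*((11 + (1 - 1*0)*(-5 + (1 - 1*0)))/(-4 + 15)) = -216*(11 + (1 + 0)*(-5 + (1 + 0)))/11 = -216*(11 + 1*(-5 + 1))/11 = -216*(11 + 1*(-4))/11 = -216*(11 - 4)/11 = -216*7/11 = -1512/11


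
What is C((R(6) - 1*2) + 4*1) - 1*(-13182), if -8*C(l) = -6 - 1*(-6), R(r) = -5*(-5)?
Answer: 13182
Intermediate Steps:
R(r) = 25
C(l) = 0 (C(l) = -(-6 - 1*(-6))/8 = -(-6 + 6)/8 = -⅛*0 = 0)
C((R(6) - 1*2) + 4*1) - 1*(-13182) = 0 - 1*(-13182) = 0 + 13182 = 13182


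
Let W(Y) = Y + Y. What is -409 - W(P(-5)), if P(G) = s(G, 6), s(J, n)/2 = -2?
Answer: -401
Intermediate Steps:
s(J, n) = -4 (s(J, n) = 2*(-2) = -4)
P(G) = -4
W(Y) = 2*Y
-409 - W(P(-5)) = -409 - 2*(-4) = -409 - 1*(-8) = -409 + 8 = -401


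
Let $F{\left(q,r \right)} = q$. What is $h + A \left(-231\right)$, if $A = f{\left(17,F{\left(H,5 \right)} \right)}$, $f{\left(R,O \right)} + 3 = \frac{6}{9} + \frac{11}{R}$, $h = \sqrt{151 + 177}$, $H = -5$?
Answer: $\frac{6622}{17} + 2 \sqrt{82} \approx 407.64$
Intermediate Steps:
$h = 2 \sqrt{82}$ ($h = \sqrt{328} = 2 \sqrt{82} \approx 18.111$)
$f{\left(R,O \right)} = - \frac{7}{3} + \frac{11}{R}$ ($f{\left(R,O \right)} = -3 + \left(\frac{6}{9} + \frac{11}{R}\right) = -3 + \left(6 \cdot \frac{1}{9} + \frac{11}{R}\right) = -3 + \left(\frac{2}{3} + \frac{11}{R}\right) = - \frac{7}{3} + \frac{11}{R}$)
$A = - \frac{86}{51}$ ($A = - \frac{7}{3} + \frac{11}{17} = - \frac{86}{51} \approx -1.6863$)
$h + A \left(-231\right) = 2 \sqrt{82} - - \frac{6622}{17} = 2 \sqrt{82} + \frac{6622}{17} = \frac{6622}{17} + 2 \sqrt{82}$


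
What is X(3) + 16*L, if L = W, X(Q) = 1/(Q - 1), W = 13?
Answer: 417/2 ≈ 208.50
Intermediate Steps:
X(Q) = 1/(-1 + Q)
L = 13
X(3) + 16*L = 1/(-1 + 3) + 16*13 = 1/2 + 208 = 417/2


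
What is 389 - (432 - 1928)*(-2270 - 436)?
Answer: -4047787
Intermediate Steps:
389 - (432 - 1928)*(-2270 - 436) = 389 - (-1496)*(-2706) = 389 - 1*4048176 = 389 - 4048176 = -4047787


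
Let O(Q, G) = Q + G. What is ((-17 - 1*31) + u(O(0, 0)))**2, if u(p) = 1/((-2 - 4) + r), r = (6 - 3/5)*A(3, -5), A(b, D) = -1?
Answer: 7513081/3249 ≈ 2312.4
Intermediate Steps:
r = -27/5 (r = (6 - 3/5)*(-1) = (27/5)*(-1) = -27/5 ≈ -5.4000)
O(Q, G) = G + Q
u(p) = -5/57 (u(p) = 1/((-2 - 4) - 27/5) = 1/(-6 - 27/5) = 1/(-57/5) = -5/57)
((-17 - 1*31) + u(O(0, 0)))**2 = ((-17 - 1*31) - 5/57)**2 = ((-17 - 31) - 5/57)**2 = (-48 - 5/57)**2 = (-2741/57)**2 = 7513081/3249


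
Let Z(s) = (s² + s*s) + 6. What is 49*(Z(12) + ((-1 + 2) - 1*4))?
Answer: 14259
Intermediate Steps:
Z(s) = 6 + 2*s² (Z(s) = (s² + s²) + 6 = 2*s² + 6 = 6 + 2*s²)
49*(Z(12) + ((-1 + 2) - 1*4)) = 49*((6 + 2*12²) + ((-1 + 2) - 1*4)) = 49*((6 + 2*144) + (1 - 4)) = 49*((6 + 288) - 3) = 49*(294 - 3) = 49*291 = 14259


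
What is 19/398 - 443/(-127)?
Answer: 178727/50546 ≈ 3.5359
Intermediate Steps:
19/398 - 443/(-127) = 19*(1/398) - 443*(-1/127) = 19/398 + 443/127 = 178727/50546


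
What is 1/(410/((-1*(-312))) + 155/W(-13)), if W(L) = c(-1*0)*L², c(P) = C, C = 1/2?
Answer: 2028/6385 ≈ 0.31762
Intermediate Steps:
C = ½ ≈ 0.50000
c(P) = ½
W(L) = L²/2
1/(410/((-1*(-312))) + 155/W(-13)) = 1/(410/((-1*(-312))) + 155/(((½)*(-13)²))) = 1/(410/312 + 155/(((½)*169))) = 1/(410*(1/312) + 155/(169/2)) = 1/(205/156 + 155*(2/169)) = 1/(205/156 + 310/169) = 1/(6385/2028) = 2028/6385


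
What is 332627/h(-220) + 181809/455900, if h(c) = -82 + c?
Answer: -75794871491/68840900 ≈ -1101.0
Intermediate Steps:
332627/h(-220) + 181809/455900 = 332627/(-82 - 220) + 181809/455900 = 332627/(-302) + 181809*(1/455900) = 332627*(-1/302) + 181809/455900 = -332627/302 + 181809/455900 = -75794871491/68840900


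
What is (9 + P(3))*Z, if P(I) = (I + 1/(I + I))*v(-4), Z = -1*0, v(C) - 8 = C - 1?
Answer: 0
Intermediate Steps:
v(C) = 7 + C (v(C) = 8 + (C - 1) = 8 + (-1 + C) = 7 + C)
Z = 0
P(I) = 3*I + 3/(2*I) (P(I) = (I + 1/(I + I))*(7 - 4) = (I + 1/(2*I))*3 = 3*I + 3/(2*I))
(9 + P(3))*Z = (9 + (3*3 + (3/2)/3))*0 = (9 + (9 + (3/2)*(1/3)))*0 = (9 + (9 + 1/2))*0 = (9 + 19/2)*0 = (37/2)*0 = 0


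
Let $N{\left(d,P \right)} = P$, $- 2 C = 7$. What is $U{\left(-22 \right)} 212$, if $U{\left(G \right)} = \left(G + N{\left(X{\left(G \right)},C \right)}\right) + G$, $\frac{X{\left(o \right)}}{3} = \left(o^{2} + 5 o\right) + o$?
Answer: $-10070$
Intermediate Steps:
$X{\left(o \right)} = 3 o^{2} + 18 o$ ($X{\left(o \right)} = 3 \left(\left(o^{2} + 5 o\right) + o\right) = 3 \left(o^{2} + 6 o\right) = 3 o^{2} + 18 o$)
$C = - \frac{7}{2}$ ($C = \left(- \frac{1}{2}\right) 7 = - \frac{7}{2} \approx -3.5$)
$U{\left(G \right)} = - \frac{7}{2} + 2 G$ ($U{\left(G \right)} = \left(G - \frac{7}{2}\right) + G = \left(- \frac{7}{2} + G\right) + G = - \frac{7}{2} + 2 G$)
$U{\left(-22 \right)} 212 = \left(- \frac{7}{2} + 2 \left(-22\right)\right) 212 = \left(- \frac{7}{2} - 44\right) 212 = \left(- \frac{95}{2}\right) 212 = -10070$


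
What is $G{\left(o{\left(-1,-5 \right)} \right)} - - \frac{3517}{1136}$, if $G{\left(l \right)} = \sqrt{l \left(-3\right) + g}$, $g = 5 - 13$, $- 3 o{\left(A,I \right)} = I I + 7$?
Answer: $\frac{3517}{1136} + 2 \sqrt{6} \approx 7.9949$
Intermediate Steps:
$o{\left(A,I \right)} = - \frac{7}{3} - \frac{I^{2}}{3}$ ($o{\left(A,I \right)} = - \frac{I I + 7}{3} = - \frac{I^{2} + 7}{3} = - \frac{7 + I^{2}}{3} = - \frac{7}{3} - \frac{I^{2}}{3}$)
$g = -8$ ($g = 5 - 13 = -8$)
$G{\left(l \right)} = \sqrt{-8 - 3 l}$ ($G{\left(l \right)} = \sqrt{l \left(-3\right) - 8} = \sqrt{- 3 l - 8} = \sqrt{-8 - 3 l}$)
$G{\left(o{\left(-1,-5 \right)} \right)} - - \frac{3517}{1136} = \sqrt{-8 - 3 \left(- \frac{7}{3} - \frac{\left(-5\right)^{2}}{3}\right)} - - \frac{3517}{1136} = \sqrt{-8 - 3 \left(- \frac{7}{3} - \frac{25}{3}\right)} - \left(-3517\right) \frac{1}{1136} = \sqrt{-8 - 3 \left(- \frac{7}{3} - \frac{25}{3}\right)} - - \frac{3517}{1136} = \sqrt{-8 - -32} + \frac{3517}{1136} = \sqrt{-8 + 32} + \frac{3517}{1136} = \sqrt{24} + \frac{3517}{1136} = 2 \sqrt{6} + \frac{3517}{1136} = \frac{3517}{1136} + 2 \sqrt{6}$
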